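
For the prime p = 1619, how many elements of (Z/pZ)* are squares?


For prime p, the number of non-zero quadratic residues is (p-1)/2.
= (1619-1)/2
= 809

809


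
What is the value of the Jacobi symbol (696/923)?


Compute (696/923) via quadratic reciprocity:
  pull out 2: (2/923) = -1  (since 923 mod 8 = 3)
  pull out 2: (2/923) = -1  (since 923 mod 8 = 3)
  pull out 2: (2/923) = -1  (since 923 mod 8 = 3)
  reciprocity: (87/923) -> -(923/87)
  reduce: (53/87)
  reciprocity: (53/87) -> +(87/53)
  reduce: (34/53)
  pull out 2: (2/53) = -1  (since 53 mod 8 = 5)
  reciprocity: (17/53) -> +(53/17)
  reduce: (2/17)
  pull out 2: (2/17) = +1  (since 17 mod 8 = 1)
  (1/17) = 1
Product of signs = -1

-1


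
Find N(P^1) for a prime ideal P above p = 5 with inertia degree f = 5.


N(P^a) = p^(a*f)
= 5^(1*5)
= 5^5
= 3125

3125


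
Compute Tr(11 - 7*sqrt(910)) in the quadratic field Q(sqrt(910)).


Tr(a + b*sqrt(d)) = (a + b*sqrt(d)) + (a - b*sqrt(d)) = 2a
= 2 * (11)
= 22

22


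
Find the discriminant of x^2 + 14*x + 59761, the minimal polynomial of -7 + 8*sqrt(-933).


The element -7 + 8*sqrt(-933) has minimal polynomial:
x^2 + 14*x + 59761
Discriminant = (14)^2 - 4*(59761)
= 196 - 239044
= -238848

-238848


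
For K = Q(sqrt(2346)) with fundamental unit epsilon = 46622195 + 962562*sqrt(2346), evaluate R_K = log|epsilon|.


epsilon = 46622195 + 962562*sqrt(2346)
= 9.3244e+07
R = ln(9.3244e+07)
= 18.3507

18.3507


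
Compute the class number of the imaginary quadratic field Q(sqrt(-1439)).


K = Q(sqrt(-1439)). d mod 4 = 1, so D = disc(K) = d = -1439
h(K) equals the number of primitive reduced positive-definite forms (a, b, c) = a*x^2 + b*x*y + c*y^2 with b^2 - 4ac = D,
where reduced means |b| <= a <= c, with b >= 0 whenever |b| = a or a = c, and primitive means gcd(a, b, c) = 1.
Reduced forces 3a^2 <= |D| = 1439, so 1 <= a <= 21; b must have the parity of D, and c = (b^2 - D)/(4a) must be an integer >= a.
Enumerate a = 1..21, b in [-a, a]:
  a=1: (1, 1, 360)  [1]
  a=2: (2, -1, 180), (2, 1, 180)  [2]
  a=3: (3, -1, 120), (3, 1, 120)  [2]
  a=4: (4, -1, 90), (4, 1, 90)  [2]
  a=5: (5, -1, 72), (5, 1, 72)  [2]
  a=6: (6, -5, 61), (6, -1, 60), (6, 1, 60), (6, 5, 61)  [4]
  a=7: none
  a=8: (8, -1, 45), (8, 1, 45)  [2]
  a=9: (9, -1, 40), (9, 1, 40)  [2]
  a=10: (10, -9, 38), (10, -1, 36), (10, 1, 36), (10, 9, 38)  [4]
  a=11: none
  a=12: (12, -7, 31), (12, -1, 30), (12, 1, 30), (12, 7, 31)  [4]
  a=13: (13, -11, 30), (13, 11, 30)  [2]
  a=14: none
  a=15: (15, -11, 26), (15, -1, 24), (15, 1, 24), (15, 11, 26)  [4]
  a=16: (16, -15, 26), (16, 15, 26)  [2]
  a=17: none
  a=18: (18, -17, 24), (18, -1, 20), (18, 1, 20), (18, 17, 24)  [4]
  a=19: (19, -9, 20), (19, 9, 20)  [2]
  a=20..21: none
Total reduced forms: 1 + 2 + 2 + 2 + 2 + 4 + 2 + 2 + 4 + 4 + 2 + 4 + 2 + 4 + 2 = 39
h = 39

39


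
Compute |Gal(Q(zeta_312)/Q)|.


|Gal(Q(zeta_312)/Q)| = phi(312)
= 96

96


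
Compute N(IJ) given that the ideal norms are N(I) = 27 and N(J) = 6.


N(IJ) = N(I) * N(J)
= 27 * 6
= 162

162


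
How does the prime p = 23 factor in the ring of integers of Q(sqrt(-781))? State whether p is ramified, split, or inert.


K = Q(sqrt(-781)). Since d mod 4 = 3, disc(K) = -3124.
Check p | disc: -3124 mod 23 = 4.
p does not divide disc. Compute Legendre symbol (d/p):
1^((23-1)/2) mod 23 = 1
(d/p) = 1, so p splits: (p) = P*P' with e=1, f=1, g=2.
Therefore p is split.

split


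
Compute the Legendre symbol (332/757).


p = 757 is prime, so compute (332/757) with the reciprocity algorithm (Jacobi-symbol steps: pull out 2s via (2/n), flip via reciprocity, reduce):
  pull out 2: (2/757) = -1  (since 757 mod 8 = 5)
  pull out 2: (2/757) = -1  (since 757 mod 8 = 5)
  reciprocity: (83/757) -> +(757/83)
  reduce: (10/83)
  pull out 2: (2/83) = -1  (since 83 mod 8 = 3)
  reciprocity: (5/83) -> +(83/5)
  reduce: (3/5)
  reciprocity: (3/5) -> +(5/3)
  reduce: (2/3)
  pull out 2: (2/3) = -1  (since 3 mod 8 = 3)
  (1/3) = 1
Product of signs = 1
(332/757) = 1

1


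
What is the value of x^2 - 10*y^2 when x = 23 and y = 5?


x^2 - d*y^2
= 23^2 - 10*5^2
= 529 - 250
= 279

279


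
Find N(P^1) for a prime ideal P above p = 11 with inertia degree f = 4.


N(P^a) = p^(a*f)
= 11^(1*4)
= 11^4
= 14641

14641


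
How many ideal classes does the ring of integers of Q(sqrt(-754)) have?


K = Q(sqrt(-754)). d mod 4 = 2, so D = disc(K) = 4d = -3016
h(K) equals the number of primitive reduced positive-definite forms (a, b, c) = a*x^2 + b*x*y + c*y^2 with b^2 - 4ac = D,
where reduced means |b| <= a <= c, with b >= 0 whenever |b| = a or a = c, and primitive means gcd(a, b, c) = 1.
Reduced forces 3a^2 <= |D| = 3016, so 1 <= a <= 31; b must have the parity of D, and c = (b^2 - D)/(4a) must be an integer >= a.
Enumerate a = 1..31, b in [-a, a]:
  a=1: (1, 0, 754)  [1]
  a=2: (2, 0, 377)  [1]
  a=3..4: none
  a=5: (5, -2, 151), (5, 2, 151)  [2]
  a=6: none
  a=7: (7, -6, 109), (7, 6, 109)  [2]
  a=8..9: none
  a=10: (10, -8, 77), (10, 8, 77)  [2]
  a=11: (11, -8, 70), (11, 8, 70)  [2]
  a=12: none
  a=13: (13, 0, 58)  [1]
  a=14: (14, -8, 55), (14, 8, 55)  [2]
  a=15..18: none
  a=19: (19, -10, 41), (19, 10, 41)  [2]
  a=20..21: none
  a=22: (22, -8, 35), (22, 8, 35)  [2]
  a=23..24: none
  a=25: (25, -22, 35), (25, 22, 35)  [2]
  a=26: (26, 0, 29)  [1]
  a=27..31: none
Total reduced forms: 1 + 1 + 2 + 2 + 2 + 2 + 1 + 2 + 2 + 2 + 2 + 1 = 20
h = 20

20


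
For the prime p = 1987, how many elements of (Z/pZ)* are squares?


For prime p, the number of non-zero quadratic residues is (p-1)/2.
= (1987-1)/2
= 993

993


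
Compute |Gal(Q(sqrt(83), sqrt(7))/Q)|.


The 2 square roots of distinct primes are multiplicatively independent over Q,
so [K:Q] = 2^2 and Gal(K/Q) is isomorphic to (Z/2Z)^2.
|Gal| = 2^2 = 4

4


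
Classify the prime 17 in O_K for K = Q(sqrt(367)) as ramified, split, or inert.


K = Q(sqrt(367)). Since d mod 4 = 3, disc(K) = 1468.
Check p | disc: 1468 mod 17 = 6.
p does not divide disc. Compute Legendre symbol (d/p):
10^((17-1)/2) mod 17 = -1
(d/p) = -1, so p is inert: (p) stays prime with e=1, f=2, g=1.
Therefore p is inert.

inert


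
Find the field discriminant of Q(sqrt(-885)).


For K = Q(sqrt(d)) with d squarefree: disc(K) = d if d = 1 mod 4, and disc(K) = 4d if d = 2 or 3 mod 4.
Here d = -885, and d mod 4 = 3.
d = 3 mod 4, not 1 (O_K = Z[sqrt(d)]), so disc(K) = 4d = 4 * (-885) = -3540

-3540


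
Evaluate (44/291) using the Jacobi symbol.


Compute (44/291) via quadratic reciprocity:
  pull out 2: (2/291) = -1  (since 291 mod 8 = 3)
  pull out 2: (2/291) = -1  (since 291 mod 8 = 3)
  reciprocity: (11/291) -> -(291/11)
  reduce: (5/11)
  reciprocity: (5/11) -> +(11/5)
  reduce: (1/5)
  (1/5) = 1
Product of signs = -1

-1


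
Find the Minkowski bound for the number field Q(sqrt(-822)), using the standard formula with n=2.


d = -822, d mod 4 = 2, so disc(K) = 4d = -3288; |disc(K)| = 3288
Imaginary quadratic field, so n = 2, s = r2 = 1, r1 = 0
M = (n!/n^n) * (4/pi)^s * sqrt(|disc(K)|) = (2!/2^2) * (4/pi)^1 * sqrt(3288)
= 0.5 * 1.273240 * 57.341085
= 36.5045

36.5045


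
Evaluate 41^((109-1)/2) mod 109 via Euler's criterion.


p = 109 is prime and the exponent is (p-1)/2 = 54, so by Euler's criterion 41^54 = (41/109) = +1 or -1 mod 109.
Compute by square-and-multiply:
  54 = 32 + 16 + 4 + 2 (binary 110110)
  Repeated squaring mod 109: 41^1 = 41, 41^2 = 46, 41^4 = 45, 41^8 = 63, 41^16 = 45, 41^32 = 63
  41^54 = 41^32 * 41^16 * 41^4 * 41^2 = 63 * 45 * 45 * 46 mod 109
    63 * 45 = 2835 = 1 mod 109
    1 * 45 = 45 = 45 mod 109
    45 * 46 = 2070 = 108 mod 109
  41^54 = 108 mod 109
Result 108 = p - 1 = -1 mod 109: 41 is a quadratic non-residue mod 109. As a residue in [0, p-1] the value is 108.
41^54 mod 109 = 108

108


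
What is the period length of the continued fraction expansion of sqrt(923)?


Run the CF algorithm for sqrt(923).
a_0 = floor(sqrt(923)) = 30; set m_0=0, q_0=1.
Recurrence: m' = q*a - m,  q' = (d - m'^2)/q,  a' = floor((a_0 + m')/q').
  step 1: m=30, q=23, a=2
  step 2: m=16, q=29, a=1
  step 3: m=13, q=26, a=1
  step 4: m=13, q=29, a=1
  step 5: m=16, q=23, a=2
  step 6: m=30, q=1, a=60
a_6 = 2*a_0 = 60, so the period closes here.
sqrt(923) = [30; 2, 1, 1, 1, 2, 60]
Period length = 6

6


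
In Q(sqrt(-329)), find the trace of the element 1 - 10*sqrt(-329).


Tr(a + b*sqrt(d)) = (a + b*sqrt(d)) + (a - b*sqrt(d)) = 2a
= 2 * (1)
= 2

2


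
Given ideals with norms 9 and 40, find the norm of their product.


N(IJ) = N(I) * N(J)
= 9 * 40
= 360

360


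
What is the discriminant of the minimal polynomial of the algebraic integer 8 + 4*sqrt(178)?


The element 8 + 4*sqrt(178) has minimal polynomial:
x^2 - 16*x - 2784
Discriminant = (-16)^2 - 4*(-2784)
= 256 + 11136
= 11392

11392


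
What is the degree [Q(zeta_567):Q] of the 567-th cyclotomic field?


The degree equals Euler's totient phi(567).
567 = 3^4 * 7
phi(567) = 324

324


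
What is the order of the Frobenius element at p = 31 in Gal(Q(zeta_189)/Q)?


The Frobenius at p in Gal(Q(zeta_n)/Q) = (Z/nZ)* is the class of p, so its order is ord_189(31), the smallest k >= 1 with 31^k = 1 mod 189.
n = 189 = 3^3 * 7, phi(189) = 108; the order divides phi(n).
Divisors of 108: 1, 2, 3, 4, 6, 9, 12, 18, 27, 36, 54, 108
Repeated squaring mod 189: 31^1 = 31, 31^2 = 16, 31^4 = 67, 31^8 = 142, 31^16 = 130, 31^32 = 79, 31^64 = 4
Test divisors in increasing order:
  k=1: 31^1 = 31 mod 189
  k=2: 31^2 = 16 mod 189
  k=3: 31^3 = 16 * 31 = 118 mod 189
  k=4: 31^4 = 67 mod 189
  k=6: 31^6 = 67 * 16 = 127 mod 189
  k=9: 31^9 = 142 * 31 = 55 mod 189
  k=12: 31^12 = 142 * 67 = 64 mod 189
  k=18: 31^18 = 130 * 16 = 1 mod 189  <- first divisor giving 1
Order = 18

18


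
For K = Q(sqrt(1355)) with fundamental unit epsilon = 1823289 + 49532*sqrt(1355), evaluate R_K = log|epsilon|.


epsilon = 1823289 + 49532*sqrt(1355)
= 3.6466e+06
R = ln(3.6466e+06)
= 15.1093

15.1093


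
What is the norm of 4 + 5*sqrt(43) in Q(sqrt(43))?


N(a + b*sqrt(d)) = a^2 - d*b^2
= (4)^2 - (43)*(5)^2
= 16 - 1075
= -1059

-1059


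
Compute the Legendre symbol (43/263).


p = 263 is prime, so compute (43/263) with the reciprocity algorithm (Jacobi-symbol steps: pull out 2s via (2/n), flip via reciprocity, reduce):
  reciprocity: (43/263) -> -(263/43)
  reduce: (5/43)
  reciprocity: (5/43) -> +(43/5)
  reduce: (3/5)
  reciprocity: (3/5) -> +(5/3)
  reduce: (2/3)
  pull out 2: (2/3) = -1  (since 3 mod 8 = 3)
  (1/3) = 1
Product of signs = 1
(43/263) = 1

1


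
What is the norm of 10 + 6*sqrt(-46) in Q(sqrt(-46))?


N(a + b*sqrt(d)) = a^2 - d*b^2
= (10)^2 - (-46)*(6)^2
= 100 + 1656
= 1756

1756


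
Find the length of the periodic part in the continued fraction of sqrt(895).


Run the CF algorithm for sqrt(895).
a_0 = floor(sqrt(895)) = 29; set m_0=0, q_0=1.
Recurrence: m' = q*a - m,  q' = (d - m'^2)/q,  a' = floor((a_0 + m')/q').
  step 1: m=29, q=54, a=1
  step 2: m=25, q=5, a=10
  step 3: m=25, q=54, a=1
  step 4: m=29, q=1, a=58
a_4 = 2*a_0 = 58, so the period closes here.
sqrt(895) = [29; 1, 10, 1, 58]
Period length = 4

4


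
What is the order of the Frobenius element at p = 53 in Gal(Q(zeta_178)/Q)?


The Frobenius at p in Gal(Q(zeta_n)/Q) = (Z/nZ)* is the class of p, so its order is ord_178(53), the smallest k >= 1 with 53^k = 1 mod 178.
n = 178 = 2 * 89, phi(178) = 88; the order divides phi(n).
Divisors of 88: 1, 2, 4, 8, 11, 22, 44, 88
Repeated squaring mod 178: 53^1 = 53, 53^2 = 139, 53^4 = 97, 53^8 = 153, 53^16 = 91, 53^32 = 93, 53^64 = 105
Test divisors in increasing order:
  k=1: 53^1 = 53 mod 178
  k=2: 53^2 = 139 mod 178
  k=4: 53^4 = 97 mod 178
  k=8: 53^8 = 153 mod 178
  k=11: 53^11 = 153 * 139 * 53 = 55 mod 178
  k=22: 53^22 = 91 * 97 * 139 = 177 mod 178
  k=44: 53^44 = 93 * 153 * 97 = 1 mod 178  <- first divisor giving 1
Order = 44

44


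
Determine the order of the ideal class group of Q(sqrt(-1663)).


K = Q(sqrt(-1663)). d mod 4 = 1, so D = disc(K) = d = -1663
h(K) equals the number of primitive reduced positive-definite forms (a, b, c) = a*x^2 + b*x*y + c*y^2 with b^2 - 4ac = D,
where reduced means |b| <= a <= c, with b >= 0 whenever |b| = a or a = c, and primitive means gcd(a, b, c) = 1.
Reduced forces 3a^2 <= |D| = 1663, so 1 <= a <= 23; b must have the parity of D, and c = (b^2 - D)/(4a) must be an integer >= a.
Enumerate a = 1..23, b in [-a, a]:
  a=1: (1, 1, 416)  [1]
  a=2: (2, -1, 208), (2, 1, 208)  [2]
  a=3: none
  a=4: (4, -1, 104), (4, 1, 104)  [2]
  a=5..7: none
  a=8: (8, -1, 52), (8, 1, 52)  [2]
  a=9..10: none
  a=11: (11, -3, 38), (11, 3, 38)  [2]
  a=12: none
  a=13: (13, -1, 32), (13, 1, 32)  [2]
  a=14..15: none
  a=16: (16, -1, 26), (16, 1, 26)  [2]
  a=17..18: none
  a=19: (19, -3, 22), (19, 3, 22)  [2]
  a=20..21: none
  a=22: (22, -19, 23), (22, 19, 23)  [2]
  a=23: none
Total reduced forms: 1 + 2 + 2 + 2 + 2 + 2 + 2 + 2 + 2 = 17
h = 17

17


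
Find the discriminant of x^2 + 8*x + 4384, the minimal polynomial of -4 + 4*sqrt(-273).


The element -4 + 4*sqrt(-273) has minimal polynomial:
x^2 + 8*x + 4384
Discriminant = (8)^2 - 4*(4384)
= 64 - 17536
= -17472

-17472


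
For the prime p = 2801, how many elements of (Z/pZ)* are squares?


For prime p, the number of non-zero quadratic residues is (p-1)/2.
= (2801-1)/2
= 1400

1400


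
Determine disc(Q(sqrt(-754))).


For K = Q(sqrt(d)) with d squarefree: disc(K) = d if d = 1 mod 4, and disc(K) = 4d if d = 2 or 3 mod 4.
Here d = -754, and d mod 4 = 2.
d = 2 mod 4, not 1 (O_K = Z[sqrt(d)]), so disc(K) = 4d = 4 * (-754) = -3016

-3016


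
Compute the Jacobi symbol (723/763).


Compute (723/763) via quadratic reciprocity:
  reciprocity: (723/763) -> -(763/723)
  reduce: (40/723)
  pull out 2: (2/723) = -1  (since 723 mod 8 = 3)
  pull out 2: (2/723) = -1  (since 723 mod 8 = 3)
  pull out 2: (2/723) = -1  (since 723 mod 8 = 3)
  reciprocity: (5/723) -> +(723/5)
  reduce: (3/5)
  reciprocity: (3/5) -> +(5/3)
  reduce: (2/3)
  pull out 2: (2/3) = -1  (since 3 mod 8 = 3)
  (1/3) = 1
Product of signs = -1

-1


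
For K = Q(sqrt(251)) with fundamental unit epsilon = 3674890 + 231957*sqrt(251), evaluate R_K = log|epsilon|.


epsilon = 3674890 + 231957*sqrt(251)
= 7.3498e+06
R = ln(7.3498e+06)
= 15.8102

15.8102


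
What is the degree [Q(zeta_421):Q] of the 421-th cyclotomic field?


The degree equals Euler's totient phi(421).
421 = 421
phi(421) = 420

420


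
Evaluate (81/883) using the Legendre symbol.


p = 883 is prime, so compute (81/883) with the reciprocity algorithm (Jacobi-symbol steps: pull out 2s via (2/n), flip via reciprocity, reduce):
  reciprocity: (81/883) -> +(883/81)
  reduce: (73/81)
  reciprocity: (73/81) -> +(81/73)
  reduce: (8/73)
  pull out 2: (2/73) = +1  (since 73 mod 8 = 1)
  pull out 2: (2/73) = +1  (since 73 mod 8 = 1)
  pull out 2: (2/73) = +1  (since 73 mod 8 = 1)
  (1/73) = 1
Product of signs = 1
(81/883) = 1

1


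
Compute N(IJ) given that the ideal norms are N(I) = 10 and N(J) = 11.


N(IJ) = N(I) * N(J)
= 10 * 11
= 110

110


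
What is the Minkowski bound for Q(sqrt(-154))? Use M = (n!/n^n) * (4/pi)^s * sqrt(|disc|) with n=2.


d = -154, d mod 4 = 2, so disc(K) = 4d = -616; |disc(K)| = 616
Imaginary quadratic field, so n = 2, s = r2 = 1, r1 = 0
M = (n!/n^n) * (4/pi)^s * sqrt(|disc(K)|) = (2!/2^2) * (4/pi)^1 * sqrt(616)
= 0.5 * 1.273240 * 24.819347
= 15.8005

15.8005


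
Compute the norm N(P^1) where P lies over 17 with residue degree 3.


N(P^a) = p^(a*f)
= 17^(1*3)
= 17^3
= 4913

4913


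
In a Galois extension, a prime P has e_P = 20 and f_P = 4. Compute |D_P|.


|D_P| = e * f
= 20 * 4
= 80

80


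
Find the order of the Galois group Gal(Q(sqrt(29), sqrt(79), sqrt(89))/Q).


The 3 square roots of distinct primes are multiplicatively independent over Q,
so [K:Q] = 2^3 and Gal(K/Q) is isomorphic to (Z/2Z)^3.
|Gal| = 2^3 = 8

8


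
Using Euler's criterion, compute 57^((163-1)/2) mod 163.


p = 163 is prime and the exponent is (p-1)/2 = 81, so by Euler's criterion 57^81 = (57/163) = +1 or -1 mod 163.
Compute by square-and-multiply:
  81 = 64 + 16 + 1 (binary 1010001)
  Repeated squaring mod 163: 57^1 = 57, 57^2 = 152, 57^4 = 121, 57^8 = 134, 57^16 = 26, 57^32 = 24, 57^64 = 87
  57^81 = 57^64 * 57^16 * 57^1 = 87 * 26 * 57 mod 163
    87 * 26 = 2262 = 143 mod 163
    143 * 57 = 8151 = 1 mod 163
  57^81 = 1 mod 163
Result 1: 57 is a quadratic residue mod 163.
57^81 mod 163 = 1

1


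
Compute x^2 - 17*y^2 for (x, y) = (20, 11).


x^2 - d*y^2
= 20^2 - 17*11^2
= 400 - 2057
= -1657

-1657


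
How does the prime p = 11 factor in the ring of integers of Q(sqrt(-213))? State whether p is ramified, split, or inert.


K = Q(sqrt(-213)). Since d mod 4 = 3, disc(K) = -852.
Check p | disc: -852 mod 11 = 6.
p does not divide disc. Compute Legendre symbol (d/p):
7^((11-1)/2) mod 11 = -1
(d/p) = -1, so p is inert: (p) stays prime with e=1, f=2, g=1.
Therefore p is inert.

inert


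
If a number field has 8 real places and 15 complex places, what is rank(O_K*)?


By Dirichlet's unit theorem:
rank = r1 + r2 - 1
= 8 + 15 - 1
= 22

22


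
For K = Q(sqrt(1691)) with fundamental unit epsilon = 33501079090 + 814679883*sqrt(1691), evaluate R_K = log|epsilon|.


epsilon = 33501079090 + 814679883*sqrt(1691)
= 6.7002e+10
R = ln(6.7002e+10)
= 24.9280

24.9280


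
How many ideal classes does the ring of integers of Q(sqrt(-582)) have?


K = Q(sqrt(-582)). d mod 4 = 2, so D = disc(K) = 4d = -2328
h(K) equals the number of primitive reduced positive-definite forms (a, b, c) = a*x^2 + b*x*y + c*y^2 with b^2 - 4ac = D,
where reduced means |b| <= a <= c, with b >= 0 whenever |b| = a or a = c, and primitive means gcd(a, b, c) = 1.
Reduced forces 3a^2 <= |D| = 2328, so 1 <= a <= 27; b must have the parity of D, and c = (b^2 - D)/(4a) must be an integer >= a.
Enumerate a = 1..27, b in [-a, a]:
  a=1: (1, 0, 582)  [1]
  a=2: (2, 0, 291)  [1]
  a=3: (3, 0, 194)  [1]
  a=4..5: none
  a=6: (6, 0, 97)  [1]
  a=7..10: none
  a=11: (11, -2, 53), (11, 2, 53)  [2]
  a=12: none
  a=13: (13, -8, 46), (13, 8, 46)  [2]
  a=14..16: none
  a=17: (17, -16, 38), (17, 16, 38)  [2]
  a=18: none
  a=19: (19, -16, 34), (19, 16, 34)  [2]
  a=20..21: none
  a=22: (22, -20, 31), (22, 20, 31)  [2]
  a=23: (23, -8, 26), (23, 8, 26)  [2]
  a=24..27: none
Total reduced forms: 1 + 1 + 1 + 1 + 2 + 2 + 2 + 2 + 2 + 2 = 16
h = 16

16


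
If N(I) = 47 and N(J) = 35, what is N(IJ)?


N(IJ) = N(I) * N(J)
= 47 * 35
= 1645

1645


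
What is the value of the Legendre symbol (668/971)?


p = 971 is prime, so compute (668/971) with the reciprocity algorithm (Jacobi-symbol steps: pull out 2s via (2/n), flip via reciprocity, reduce):
  pull out 2: (2/971) = -1  (since 971 mod 8 = 3)
  pull out 2: (2/971) = -1  (since 971 mod 8 = 3)
  reciprocity: (167/971) -> -(971/167)
  reduce: (136/167)
  pull out 2: (2/167) = +1  (since 167 mod 8 = 7)
  pull out 2: (2/167) = +1  (since 167 mod 8 = 7)
  pull out 2: (2/167) = +1  (since 167 mod 8 = 7)
  reciprocity: (17/167) -> +(167/17)
  reduce: (14/17)
  pull out 2: (2/17) = +1  (since 17 mod 8 = 1)
  reciprocity: (7/17) -> +(17/7)
  reduce: (3/7)
  reciprocity: (3/7) -> -(7/3)
  reduce: (1/3)
  (1/3) = 1
Product of signs = 1
(668/971) = 1

1


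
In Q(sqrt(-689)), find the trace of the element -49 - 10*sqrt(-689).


Tr(a + b*sqrt(d)) = (a + b*sqrt(d)) + (a - b*sqrt(d)) = 2a
= 2 * (-49)
= -98

-98


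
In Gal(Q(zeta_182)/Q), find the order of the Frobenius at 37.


The Frobenius at p in Gal(Q(zeta_n)/Q) = (Z/nZ)* is the class of p, so its order is ord_182(37), the smallest k >= 1 with 37^k = 1 mod 182.
n = 182 = 2 * 7 * 13, phi(182) = 72; the order divides phi(n).
Divisors of 72: 1, 2, 3, 4, 6, 8, 9, 12, 18, 24, 36, 72
Repeated squaring mod 182: 37^1 = 37, 37^2 = 95, 37^4 = 107, 37^8 = 165, 37^16 = 107, 37^32 = 165, 37^64 = 107
Test divisors in increasing order:
  k=1: 37^1 = 37 mod 182
  k=2: 37^2 = 95 mod 182
  k=3: 37^3 = 95 * 37 = 57 mod 182
  k=4: 37^4 = 107 mod 182
  k=6: 37^6 = 107 * 95 = 155 mod 182
  k=8: 37^8 = 165 mod 182
  k=9: 37^9 = 165 * 37 = 99 mod 182
  k=12: 37^12 = 165 * 107 = 1 mod 182  <- first divisor giving 1
Order = 12

12


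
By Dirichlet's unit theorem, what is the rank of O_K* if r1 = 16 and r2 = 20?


By Dirichlet's unit theorem:
rank = r1 + r2 - 1
= 16 + 20 - 1
= 35

35


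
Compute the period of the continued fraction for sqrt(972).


Run the CF algorithm for sqrt(972).
a_0 = floor(sqrt(972)) = 31; set m_0=0, q_0=1.
Recurrence: m' = q*a - m,  q' = (d - m'^2)/q,  a' = floor((a_0 + m')/q').
  step 1: m=31, q=11, a=5
  step 2: m=24, q=36, a=1
  step 3: m=12, q=23, a=1
  step 4: m=11, q=37, a=1
  step 5: m=26, q=8, a=7
  step 6: m=30, q=9, a=6
  step 7: m=24, q=44, a=1
  step 8: m=20, q=13, a=3
  step 9: m=19, q=47, a=1
  step 10: m=28, q=4, a=14
  step 11: m=28, q=47, a=1
  step 12: m=19, q=13, a=3
  step 13: m=20, q=44, a=1
  step 14: m=24, q=9, a=6
  step 15: m=30, q=8, a=7
  step 16: m=26, q=37, a=1
  step 17: m=11, q=23, a=1
  step 18: m=12, q=36, a=1
  step 19: m=24, q=11, a=5
  step 20: m=31, q=1, a=62
a_20 = 2*a_0 = 62, so the period closes here.
sqrt(972) = [31; 5, 1, 1, 1, 7, 6, 1, 3, 1, 14, 1, 3, 1, 6, 7, 1, 1, 1, 5, 62]
Period length = 20

20


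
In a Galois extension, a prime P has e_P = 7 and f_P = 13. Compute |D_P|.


|D_P| = e * f
= 7 * 13
= 91

91


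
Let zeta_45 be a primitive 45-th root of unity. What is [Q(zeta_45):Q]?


The degree equals Euler's totient phi(45).
45 = 3^2 * 5
phi(45) = 24

24


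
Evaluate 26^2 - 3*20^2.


x^2 - d*y^2
= 26^2 - 3*20^2
= 676 - 1200
= -524

-524


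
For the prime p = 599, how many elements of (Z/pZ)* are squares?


For prime p, the number of non-zero quadratic residues is (p-1)/2.
= (599-1)/2
= 299

299


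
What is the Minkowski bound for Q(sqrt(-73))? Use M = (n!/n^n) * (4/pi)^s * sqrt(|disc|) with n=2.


d = -73, d mod 4 = 3, so disc(K) = 4d = -292; |disc(K)| = 292
Imaginary quadratic field, so n = 2, s = r2 = 1, r1 = 0
M = (n!/n^n) * (4/pi)^s * sqrt(|disc(K)|) = (2!/2^2) * (4/pi)^1 * sqrt(292)
= 0.5 * 1.273240 * 17.088007
= 10.8786

10.8786


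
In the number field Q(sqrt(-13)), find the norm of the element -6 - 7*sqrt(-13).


N(a + b*sqrt(d)) = a^2 - d*b^2
= (-6)^2 - (-13)*(-7)^2
= 36 + 637
= 673

673


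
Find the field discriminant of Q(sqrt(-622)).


For K = Q(sqrt(d)) with d squarefree: disc(K) = d if d = 1 mod 4, and disc(K) = 4d if d = 2 or 3 mod 4.
Here d = -622, and d mod 4 = 2.
d = 2 mod 4, not 1 (O_K = Z[sqrt(d)]), so disc(K) = 4d = 4 * (-622) = -2488

-2488


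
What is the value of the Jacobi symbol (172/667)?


Compute (172/667) via quadratic reciprocity:
  pull out 2: (2/667) = -1  (since 667 mod 8 = 3)
  pull out 2: (2/667) = -1  (since 667 mod 8 = 3)
  reciprocity: (43/667) -> -(667/43)
  reduce: (22/43)
  pull out 2: (2/43) = -1  (since 43 mod 8 = 3)
  reciprocity: (11/43) -> -(43/11)
  reduce: (10/11)
  pull out 2: (2/11) = -1  (since 11 mod 8 = 3)
  reciprocity: (5/11) -> +(11/5)
  reduce: (1/5)
  (1/5) = 1
Product of signs = 1

1


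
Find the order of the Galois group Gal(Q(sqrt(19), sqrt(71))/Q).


The 2 square roots of distinct primes are multiplicatively independent over Q,
so [K:Q] = 2^2 and Gal(K/Q) is isomorphic to (Z/2Z)^2.
|Gal| = 2^2 = 4

4


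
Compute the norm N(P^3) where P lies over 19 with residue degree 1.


N(P^a) = p^(a*f)
= 19^(3*1)
= 19^3
= 6859

6859


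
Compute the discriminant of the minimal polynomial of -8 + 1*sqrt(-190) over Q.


The element -8 + 1*sqrt(-190) has minimal polynomial:
x^2 + 16*x + 254
Discriminant = (16)^2 - 4*(254)
= 256 - 1016
= -760

-760


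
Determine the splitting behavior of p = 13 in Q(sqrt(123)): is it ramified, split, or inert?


K = Q(sqrt(123)). Since d mod 4 = 3, disc(K) = 492.
Check p | disc: 492 mod 13 = 11.
p does not divide disc. Compute Legendre symbol (d/p):
6^((13-1)/2) mod 13 = -1
(d/p) = -1, so p is inert: (p) stays prime with e=1, f=2, g=1.
Therefore p is inert.

inert


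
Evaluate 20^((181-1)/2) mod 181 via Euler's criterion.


p = 181 is prime and the exponent is (p-1)/2 = 90, so by Euler's criterion 20^90 = (20/181) = +1 or -1 mod 181.
Compute by square-and-multiply:
  90 = 64 + 16 + 8 + 2 (binary 1011010)
  Repeated squaring mod 181: 20^1 = 20, 20^2 = 38, 20^4 = 177, 20^8 = 16, 20^16 = 75, 20^32 = 14, 20^64 = 15
  20^90 = 20^64 * 20^16 * 20^8 * 20^2 = 15 * 75 * 16 * 38 mod 181
    15 * 75 = 1125 = 39 mod 181
    39 * 16 = 624 = 81 mod 181
    81 * 38 = 3078 = 1 mod 181
  20^90 = 1 mod 181
Result 1: 20 is a quadratic residue mod 181.
20^90 mod 181 = 1

1


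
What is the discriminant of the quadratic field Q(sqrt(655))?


For K = Q(sqrt(d)) with d squarefree: disc(K) = d if d = 1 mod 4, and disc(K) = 4d if d = 2 or 3 mod 4.
Here d = 655, and d mod 4 = 3.
d = 3 mod 4, not 1 (O_K = Z[sqrt(d)]), so disc(K) = 4d = 4 * (655) = 2620

2620


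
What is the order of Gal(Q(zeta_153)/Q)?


|Gal(Q(zeta_153)/Q)| = phi(153)
= 96

96


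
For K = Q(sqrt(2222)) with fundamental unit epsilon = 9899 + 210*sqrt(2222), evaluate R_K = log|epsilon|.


epsilon = 9899 + 210*sqrt(2222)
= 19797.9999
R = ln(19797.9999)
= 9.8933

9.8933


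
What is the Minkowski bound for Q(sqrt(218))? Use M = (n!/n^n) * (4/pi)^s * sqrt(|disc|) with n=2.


d = 218, d mod 4 = 2, so disc(K) = 4d = 872; |disc(K)| = 872
Real quadratic field, so n = 2, s = r2 = 0, r1 = 2
M = (n!/n^n) * (4/pi)^s * sqrt(|disc(K)|) = (2!/2^2) * (4/pi)^0 * sqrt(872)
= 0.5 * 1.000000 * 29.529646
= 14.7648

14.7648


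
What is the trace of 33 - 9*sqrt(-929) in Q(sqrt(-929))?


Tr(a + b*sqrt(d)) = (a + b*sqrt(d)) + (a - b*sqrt(d)) = 2a
= 2 * (33)
= 66

66


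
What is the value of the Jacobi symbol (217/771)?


Compute (217/771) via quadratic reciprocity:
  reciprocity: (217/771) -> +(771/217)
  reduce: (120/217)
  pull out 2: (2/217) = +1  (since 217 mod 8 = 1)
  pull out 2: (2/217) = +1  (since 217 mod 8 = 1)
  pull out 2: (2/217) = +1  (since 217 mod 8 = 1)
  reciprocity: (15/217) -> +(217/15)
  reduce: (7/15)
  reciprocity: (7/15) -> -(15/7)
  reduce: (1/7)
  (1/7) = 1
Product of signs = -1

-1


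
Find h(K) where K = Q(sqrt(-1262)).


K = Q(sqrt(-1262)). d mod 4 = 2, so D = disc(K) = 4d = -5048
h(K) equals the number of primitive reduced positive-definite forms (a, b, c) = a*x^2 + b*x*y + c*y^2 with b^2 - 4ac = D,
where reduced means |b| <= a <= c, with b >= 0 whenever |b| = a or a = c, and primitive means gcd(a, b, c) = 1.
Reduced forces 3a^2 <= |D| = 5048, so 1 <= a <= 41; b must have the parity of D, and c = (b^2 - D)/(4a) must be an integer >= a.
Enumerate a = 1..41, b in [-a, a]:
  a=1: (1, 0, 1262)  [1]
  a=2: (2, 0, 631)  [1]
  a=3: (3, -2, 421), (3, 2, 421)  [2]
  a=4..5: none
  a=6: (6, -4, 211), (6, 4, 211)  [2]
  a=7..8: none
  a=9: (9, -8, 142), (9, 8, 142)  [2]
  a=10: none
  a=11: (11, -10, 117), (11, 10, 117)  [2]
  a=12: none
  a=13: (13, -10, 99), (13, 10, 99)  [2]
  a=14..16: none
  a=17: (17, -16, 78), (17, 16, 78)  [2]
  a=18: (18, -8, 71), (18, 8, 71)  [2]
  a=19: (19, -14, 69), (19, 14, 69)  [2]
  a=20..21: none
  a=22: (22, -12, 59), (22, 12, 59)  [2]
  a=23: (23, -14, 57), (23, 14, 57)  [2]
  a=24..25: none
  a=26: (26, -16, 51), (26, 16, 51)  [2]
  a=27: (27, -26, 53), (27, 26, 53)  [2]
  a=28..30: none
  a=31: (31, -6, 41), (31, 6, 41)  [2]
  a=32: none
  a=33: (33, -32, 46), (33, -10, 39), (33, 10, 39), (33, 32, 46)  [4]
  a=34: (34, -16, 39), (34, 16, 39)  [2]
  a=35..36: none
  a=37: (37, -24, 38), (37, 24, 38)  [2]
  a=38..41: none
Total reduced forms: 1 + 1 + 2 + 2 + 2 + 2 + 2 + 2 + 2 + 2 + 2 + 2 + 2 + 2 + 2 + 4 + 2 + 2 = 36
h = 36

36


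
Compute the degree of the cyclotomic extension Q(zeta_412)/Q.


The degree equals Euler's totient phi(412).
412 = 2^2 * 103
phi(412) = 204

204


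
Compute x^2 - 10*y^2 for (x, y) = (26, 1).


x^2 - d*y^2
= 26^2 - 10*1^2
= 676 - 10
= 666

666


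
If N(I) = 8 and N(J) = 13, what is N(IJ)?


N(IJ) = N(I) * N(J)
= 8 * 13
= 104

104


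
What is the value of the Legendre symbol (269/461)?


p = 461 is prime, so compute (269/461) with the reciprocity algorithm (Jacobi-symbol steps: pull out 2s via (2/n), flip via reciprocity, reduce):
  reciprocity: (269/461) -> +(461/269)
  reduce: (192/269)
  pull out 2: (2/269) = -1  (since 269 mod 8 = 5)
  pull out 2: (2/269) = -1  (since 269 mod 8 = 5)
  pull out 2: (2/269) = -1  (since 269 mod 8 = 5)
  pull out 2: (2/269) = -1  (since 269 mod 8 = 5)
  pull out 2: (2/269) = -1  (since 269 mod 8 = 5)
  pull out 2: (2/269) = -1  (since 269 mod 8 = 5)
  reciprocity: (3/269) -> +(269/3)
  reduce: (2/3)
  pull out 2: (2/3) = -1  (since 3 mod 8 = 3)
  (1/3) = 1
Product of signs = -1
(269/461) = -1

-1


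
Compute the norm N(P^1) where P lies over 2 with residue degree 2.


N(P^a) = p^(a*f)
= 2^(1*2)
= 2^2
= 4

4


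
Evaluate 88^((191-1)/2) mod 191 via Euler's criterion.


p = 191 is prime and the exponent is (p-1)/2 = 95, so by Euler's criterion 88^95 = (88/191) = +1 or -1 mod 191.
Compute by square-and-multiply:
  95 = 64 + 16 + 8 + 4 + 2 + 1 (binary 1011111)
  Repeated squaring mod 191: 88^1 = 88, 88^2 = 104, 88^4 = 120, 88^8 = 75, 88^16 = 86, 88^32 = 138, 88^64 = 135
  88^95 = 88^64 * 88^16 * 88^8 * 88^4 * 88^2 * 88^1 = 135 * 86 * 75 * 120 * 104 * 88 mod 191
    135 * 86 = 11610 = 150 mod 191
    150 * 75 = 11250 = 172 mod 191
    172 * 120 = 20640 = 12 mod 191
    12 * 104 = 1248 = 102 mod 191
    102 * 88 = 8976 = 190 mod 191
  88^95 = 190 mod 191
Result 190 = p - 1 = -1 mod 191: 88 is a quadratic non-residue mod 191. As a residue in [0, p-1] the value is 190.
88^95 mod 191 = 190

190


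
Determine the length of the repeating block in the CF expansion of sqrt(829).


Run the CF algorithm for sqrt(829).
a_0 = floor(sqrt(829)) = 28; set m_0=0, q_0=1.
Recurrence: m' = q*a - m,  q' = (d - m'^2)/q,  a' = floor((a_0 + m')/q').
  step 1: m=28, q=45, a=1
  step 2: m=17, q=12, a=3
  step 3: m=19, q=39, a=1
  step 4: m=20, q=11, a=4
  step 5: m=24, q=23, a=2
  step 6: m=22, q=15, a=3
  step 7: m=23, q=20, a=2
  step 8: m=17, q=27, a=1
  step 9: m=10, q=27, a=1
  step 10: m=17, q=20, a=2
  step 11: m=23, q=15, a=3
  step 12: m=22, q=23, a=2
  step 13: m=24, q=11, a=4
  step 14: m=20, q=39, a=1
  step 15: m=19, q=12, a=3
  step 16: m=17, q=45, a=1
  step 17: m=28, q=1, a=56
a_17 = 2*a_0 = 56, so the period closes here.
sqrt(829) = [28; 1, 3, 1, 4, 2, 3, 2, 1, 1, 2, 3, 2, 4, 1, 3, 1, 56]
Period length = 17

17


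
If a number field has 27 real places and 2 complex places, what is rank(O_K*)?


By Dirichlet's unit theorem:
rank = r1 + r2 - 1
= 27 + 2 - 1
= 28

28


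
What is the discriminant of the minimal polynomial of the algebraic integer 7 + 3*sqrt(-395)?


The element 7 + 3*sqrt(-395) has minimal polynomial:
x^2 - 14*x + 3604
Discriminant = (-14)^2 - 4*(3604)
= 196 - 14416
= -14220

-14220


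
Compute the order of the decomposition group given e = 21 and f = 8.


|D_P| = e * f
= 21 * 8
= 168

168


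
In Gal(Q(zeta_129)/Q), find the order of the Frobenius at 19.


The Frobenius at p in Gal(Q(zeta_n)/Q) = (Z/nZ)* is the class of p, so its order is ord_129(19), the smallest k >= 1 with 19^k = 1 mod 129.
n = 129 = 3 * 43, phi(129) = 84; the order divides phi(n).
Divisors of 84: 1, 2, 3, 4, 6, 7, 12, 14, 21, 28, 42, 84
Repeated squaring mod 129: 19^1 = 19, 19^2 = 103, 19^4 = 31, 19^8 = 58, 19^16 = 10, 19^32 = 100, 19^64 = 67
Test divisors in increasing order:
  k=1: 19^1 = 19 mod 129
  k=2: 19^2 = 103 mod 129
  k=3: 19^3 = 103 * 19 = 22 mod 129
  k=4: 19^4 = 31 mod 129
  k=6: 19^6 = 31 * 103 = 97 mod 129
  k=7: 19^7 = 31 * 103 * 19 = 37 mod 129
  k=12: 19^12 = 58 * 31 = 121 mod 129
  k=14: 19^14 = 58 * 31 * 103 = 79 mod 129
  k=21: 19^21 = 10 * 31 * 19 = 85 mod 129
  k=28: 19^28 = 10 * 58 * 31 = 49 mod 129
  k=42: 19^42 = 100 * 58 * 103 = 1 mod 129  <- first divisor giving 1
Order = 42

42


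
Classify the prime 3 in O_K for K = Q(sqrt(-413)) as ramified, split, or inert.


K = Q(sqrt(-413)). Since d mod 4 = 3, disc(K) = -1652.
Check p | disc: -1652 mod 3 = 1.
p does not divide disc. Compute Legendre symbol (d/p):
1^((3-1)/2) mod 3 = 1
(d/p) = 1, so p splits: (p) = P*P' with e=1, f=1, g=2.
Therefore p is split.

split


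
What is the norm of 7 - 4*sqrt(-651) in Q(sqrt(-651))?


N(a + b*sqrt(d)) = a^2 - d*b^2
= (7)^2 - (-651)*(-4)^2
= 49 + 10416
= 10465

10465


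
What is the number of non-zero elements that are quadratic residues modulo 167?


For prime p, the number of non-zero quadratic residues is (p-1)/2.
= (167-1)/2
= 83

83


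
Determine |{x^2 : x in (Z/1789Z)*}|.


For prime p, the number of non-zero quadratic residues is (p-1)/2.
= (1789-1)/2
= 894

894


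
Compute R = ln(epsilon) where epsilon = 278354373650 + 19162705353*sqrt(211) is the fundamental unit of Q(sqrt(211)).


epsilon = 278354373650 + 19162705353*sqrt(211)
= 5.5671e+11
R = ln(5.5671e+11)
= 27.0453

27.0453


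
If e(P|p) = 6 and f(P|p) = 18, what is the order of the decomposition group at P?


|D_P| = e * f
= 6 * 18
= 108

108


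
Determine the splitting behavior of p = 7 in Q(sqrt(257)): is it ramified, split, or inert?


K = Q(sqrt(257)). Since d mod 4 = 1, disc(K) = 257.
Check p | disc: 257 mod 7 = 5.
p does not divide disc. Compute Legendre symbol (d/p):
5^((7-1)/2) mod 7 = -1
(d/p) = -1, so p is inert: (p) stays prime with e=1, f=2, g=1.
Therefore p is inert.

inert


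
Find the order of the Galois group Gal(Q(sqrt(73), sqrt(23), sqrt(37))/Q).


The 3 square roots of distinct primes are multiplicatively independent over Q,
so [K:Q] = 2^3 and Gal(K/Q) is isomorphic to (Z/2Z)^3.
|Gal| = 2^3 = 8

8


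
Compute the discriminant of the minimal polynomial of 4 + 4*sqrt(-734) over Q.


The element 4 + 4*sqrt(-734) has minimal polynomial:
x^2 - 8*x + 11760
Discriminant = (-8)^2 - 4*(11760)
= 64 - 47040
= -46976

-46976


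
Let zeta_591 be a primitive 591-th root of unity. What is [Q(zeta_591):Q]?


The degree equals Euler's totient phi(591).
591 = 3 * 197
phi(591) = 392

392


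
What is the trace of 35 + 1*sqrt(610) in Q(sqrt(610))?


Tr(a + b*sqrt(d)) = (a + b*sqrt(d)) + (a - b*sqrt(d)) = 2a
= 2 * (35)
= 70

70


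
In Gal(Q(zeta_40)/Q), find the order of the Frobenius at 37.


The Frobenius at p in Gal(Q(zeta_n)/Q) = (Z/nZ)* is the class of p, so its order is ord_40(37), the smallest k >= 1 with 37^k = 1 mod 40.
n = 40 = 2^3 * 5, phi(40) = 16; the order divides phi(n).
Divisors of 16: 1, 2, 4, 8, 16
Repeated squaring mod 40: 37^1 = 37, 37^2 = 9, 37^4 = 1, 37^8 = 1, 37^16 = 1
Test divisors in increasing order:
  k=1: 37^1 = 37 mod 40
  k=2: 37^2 = 9 mod 40
  k=4: 37^4 = 1 mod 40  <- first divisor giving 1
Order = 4

4


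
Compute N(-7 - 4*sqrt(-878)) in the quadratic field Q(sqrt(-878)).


N(a + b*sqrt(d)) = a^2 - d*b^2
= (-7)^2 - (-878)*(-4)^2
= 49 + 14048
= 14097

14097


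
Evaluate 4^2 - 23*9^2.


x^2 - d*y^2
= 4^2 - 23*9^2
= 16 - 1863
= -1847

-1847


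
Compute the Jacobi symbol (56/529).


Compute (56/529) via quadratic reciprocity:
  pull out 2: (2/529) = +1  (since 529 mod 8 = 1)
  pull out 2: (2/529) = +1  (since 529 mod 8 = 1)
  pull out 2: (2/529) = +1  (since 529 mod 8 = 1)
  reciprocity: (7/529) -> +(529/7)
  reduce: (4/7)
  pull out 2: (2/7) = +1  (since 7 mod 8 = 7)
  pull out 2: (2/7) = +1  (since 7 mod 8 = 7)
  (1/7) = 1
Product of signs = 1

1


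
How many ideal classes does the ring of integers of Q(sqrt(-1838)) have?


K = Q(sqrt(-1838)). d mod 4 = 2, so D = disc(K) = 4d = -7352
h(K) equals the number of primitive reduced positive-definite forms (a, b, c) = a*x^2 + b*x*y + c*y^2 with b^2 - 4ac = D,
where reduced means |b| <= a <= c, with b >= 0 whenever |b| = a or a = c, and primitive means gcd(a, b, c) = 1.
Reduced forces 3a^2 <= |D| = 7352, so 1 <= a <= 49; b must have the parity of D, and c = (b^2 - D)/(4a) must be an integer >= a.
Enumerate a = 1..49, b in [-a, a]:
  a=1: (1, 0, 1838)  [1]
  a=2: (2, 0, 919)  [1]
  a=3: (3, -2, 613), (3, 2, 613)  [2]
  a=4..5: none
  a=6: (6, -4, 307), (6, 4, 307)  [2]
  a=7..8: none
  a=9: (9, -8, 206), (9, 8, 206)  [2]
  a=10..16: none
  a=17: (17, -14, 111), (17, 14, 111)  [2]
  a=18: (18, -8, 103), (18, 8, 103)  [2]
  a=19: (19, -18, 101), (19, 18, 101)  [2]
  a=20..22: none
  a=23: (23, -10, 81), (23, 10, 81)  [2]
  a=24..26: none
  a=27: (27, -10, 69), (27, 10, 69)  [2]
  a=28..33: none
  a=34: (34, -20, 57), (34, 20, 57)  [2]
  a=35..36: none
  a=37: (37, -14, 51), (37, 14, 51)  [2]
  a=38: (38, -20, 51), (38, 20, 51)  [2]
  a=39..42: none
  a=43: (43, -42, 53), (43, 42, 53)  [2]
  a=44..45: none
  a=46: (46, -36, 47), (46, 36, 47)  [2]
  a=47..49: none
Total reduced forms: 1 + 1 + 2 + 2 + 2 + 2 + 2 + 2 + 2 + 2 + 2 + 2 + 2 + 2 + 2 = 28
h = 28

28


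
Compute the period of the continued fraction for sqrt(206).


Run the CF algorithm for sqrt(206).
a_0 = floor(sqrt(206)) = 14; set m_0=0, q_0=1.
Recurrence: m' = q*a - m,  q' = (d - m'^2)/q,  a' = floor((a_0 + m')/q').
  step 1: m=14, q=10, a=2
  step 2: m=6, q=17, a=1
  step 3: m=11, q=5, a=5
  step 4: m=14, q=2, a=14
  step 5: m=14, q=5, a=5
  step 6: m=11, q=17, a=1
  step 7: m=6, q=10, a=2
  step 8: m=14, q=1, a=28
a_8 = 2*a_0 = 28, so the period closes here.
sqrt(206) = [14; 2, 1, 5, 14, 5, 1, 2, 28]
Period length = 8

8


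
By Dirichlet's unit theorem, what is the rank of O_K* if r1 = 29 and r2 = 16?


By Dirichlet's unit theorem:
rank = r1 + r2 - 1
= 29 + 16 - 1
= 44

44


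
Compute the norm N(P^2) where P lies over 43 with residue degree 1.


N(P^a) = p^(a*f)
= 43^(2*1)
= 43^2
= 1849

1849


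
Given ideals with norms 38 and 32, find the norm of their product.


N(IJ) = N(I) * N(J)
= 38 * 32
= 1216

1216


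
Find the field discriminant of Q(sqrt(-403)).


For K = Q(sqrt(d)) with d squarefree: disc(K) = d if d = 1 mod 4, and disc(K) = 4d if d = 2 or 3 mod 4.
Here d = -403, and d mod 4 = 1.
d = 1 mod 4 (O_K = Z[(1+sqrt(d))/2]), so disc(K) = d = -403

-403


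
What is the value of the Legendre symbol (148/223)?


p = 223 is prime, so compute (148/223) with the reciprocity algorithm (Jacobi-symbol steps: pull out 2s via (2/n), flip via reciprocity, reduce):
  pull out 2: (2/223) = +1  (since 223 mod 8 = 7)
  pull out 2: (2/223) = +1  (since 223 mod 8 = 7)
  reciprocity: (37/223) -> +(223/37)
  reduce: (1/37)
  (1/37) = 1
Product of signs = 1
(148/223) = 1

1


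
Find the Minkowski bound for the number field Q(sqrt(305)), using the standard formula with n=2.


d = 305, d mod 4 = 1, so disc(K) = d = 305; |disc(K)| = 305
Real quadratic field, so n = 2, s = r2 = 0, r1 = 2
M = (n!/n^n) * (4/pi)^s * sqrt(|disc(K)|) = (2!/2^2) * (4/pi)^0 * sqrt(305)
= 0.5 * 1.000000 * 17.464249
= 8.7321

8.7321


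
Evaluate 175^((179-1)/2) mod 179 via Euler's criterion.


p = 179 is prime and the exponent is (p-1)/2 = 89, so by Euler's criterion 175^89 = (175/179) = +1 or -1 mod 179.
Compute by square-and-multiply:
  89 = 64 + 16 + 8 + 1 (binary 1011001)
  Repeated squaring mod 179: 175^1 = 175, 175^2 = 16, 175^4 = 77, 175^8 = 22, 175^16 = 126, 175^32 = 124, 175^64 = 161
  175^89 = 175^64 * 175^16 * 175^8 * 175^1 = 161 * 126 * 22 * 175 mod 179
    161 * 126 = 20286 = 59 mod 179
    59 * 22 = 1298 = 45 mod 179
    45 * 175 = 7875 = 178 mod 179
  175^89 = 178 mod 179
Result 178 = p - 1 = -1 mod 179: 175 is a quadratic non-residue mod 179. As a residue in [0, p-1] the value is 178.
175^89 mod 179 = 178

178


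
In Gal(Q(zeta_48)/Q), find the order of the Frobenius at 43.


The Frobenius at p in Gal(Q(zeta_n)/Q) = (Z/nZ)* is the class of p, so its order is ord_48(43), the smallest k >= 1 with 43^k = 1 mod 48.
n = 48 = 2^4 * 3, phi(48) = 16; the order divides phi(n).
Divisors of 16: 1, 2, 4, 8, 16
Repeated squaring mod 48: 43^1 = 43, 43^2 = 25, 43^4 = 1, 43^8 = 1, 43^16 = 1
Test divisors in increasing order:
  k=1: 43^1 = 43 mod 48
  k=2: 43^2 = 25 mod 48
  k=4: 43^4 = 1 mod 48  <- first divisor giving 1
Order = 4

4
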